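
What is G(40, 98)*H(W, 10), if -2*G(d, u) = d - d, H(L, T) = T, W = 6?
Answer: 0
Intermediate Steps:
G(d, u) = 0 (G(d, u) = -(d - d)/2 = -½*0 = 0)
G(40, 98)*H(W, 10) = 0*10 = 0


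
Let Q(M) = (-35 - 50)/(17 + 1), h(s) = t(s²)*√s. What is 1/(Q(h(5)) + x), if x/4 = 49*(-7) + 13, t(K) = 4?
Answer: -18/23845 ≈ -0.00075488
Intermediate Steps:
h(s) = 4*√s
Q(M) = -85/18
x = -1320 (x = 4*(49*(-7) + 13) = 4*(-343 + 13) = 4*(-330) = -1320)
1/(Q(h(5)) + x) = 1/(-85/18 - 1320) = 1/(-23845/18) = -18/23845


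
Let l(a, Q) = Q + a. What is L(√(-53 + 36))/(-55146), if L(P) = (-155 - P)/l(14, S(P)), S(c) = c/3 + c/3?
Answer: 409/2104739 - 67*I*√17/8418956 ≈ 0.00019432 - 3.2813e-5*I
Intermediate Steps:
S(c) = 2*c/3 (S(c) = c*(⅓) + c*(⅓) = c/3 + c/3 = 2*c/3)
L(P) = (-155 - P)/(14 + 2*P/3) (L(P) = (-155 - P)/(2*P/3 + 14) = (-155 - P)/(14 + 2*P/3))
L(√(-53 + 36))/(-55146) = (3*(-155 - √(-53 + 36))/(2*(21 + √(-53 + 36))))/(-55146) = (3*(-155 - √(-17))/(2*(21 + √(-17))))*(-1/55146) = (3*(-155 - I*√17)/(2*(21 + I*√17)))*(-1/55146) = -(-155 - I*√17)/(36764*(21 + I*√17))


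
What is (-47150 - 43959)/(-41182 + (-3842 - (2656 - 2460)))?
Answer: 91109/45220 ≈ 2.0148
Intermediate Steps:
(-47150 - 43959)/(-41182 + (-3842 - (2656 - 2460))) = -91109/(-41182 + (-3842 - 1*196)) = -91109/(-41182 + (-3842 - 196)) = -91109/(-41182 - 4038) = -91109/(-45220) = -91109*(-1/45220) = 91109/45220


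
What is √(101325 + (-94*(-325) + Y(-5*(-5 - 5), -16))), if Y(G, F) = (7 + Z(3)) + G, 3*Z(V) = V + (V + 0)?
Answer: √131934 ≈ 363.23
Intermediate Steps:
Z(V) = 2*V/3 (Z(V) = (V + (V + 0))/3 = (V + V)/3 = (2*V)/3 = 2*V/3)
Y(G, F) = 9 + G (Y(G, F) = (7 + (⅔)*3) + G = (7 + 2) + G = 9 + G)
√(101325 + (-94*(-325) + Y(-5*(-5 - 5), -16))) = √(101325 + (-94*(-325) + (9 - 5*(-5 - 5)))) = √(101325 + (30550 + (9 - 5*(-10)))) = √(101325 + (30550 + (9 + 50))) = √(101325 + (30550 + 59)) = √(101325 + 30609) = √131934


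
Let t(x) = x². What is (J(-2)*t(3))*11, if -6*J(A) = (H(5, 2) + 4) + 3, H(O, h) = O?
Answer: -198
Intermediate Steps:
J(A) = -2 (J(A) = -((5 + 4) + 3)/6 = -(9 + 3)/6 = -⅙*12 = -2)
(J(-2)*t(3))*11 = -2*3²*11 = -2*9*11 = -18*11 = -198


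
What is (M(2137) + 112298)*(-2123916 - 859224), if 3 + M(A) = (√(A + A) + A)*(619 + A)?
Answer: -17904409522380 - 8221533840*√4274 ≈ -1.8442e+13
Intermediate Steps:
M(A) = -3 + (619 + A)*(A + √2*√A) (M(A) = -3 + (√(A + A) + A)*(619 + A) = -3 + (√(2*A) + A)*(619 + A) = -3 + (√2*√A + A)*(619 + A) = -3 + (A + √2*√A)*(619 + A) = -3 + (619 + A)*(A + √2*√A))
(M(2137) + 112298)*(-2123916 - 859224) = ((-3 + 2137² + 619*2137 + √2*2137^(3/2) + 619*√2*√2137) + 112298)*(-2123916 - 859224) = ((-3 + 4566769 + 1322803 + √2*(2137*√2137) + 619*√4274) + 112298)*(-2983140) = ((-3 + 4566769 + 1322803 + 2137*√4274 + 619*√4274) + 112298)*(-2983140) = ((5889569 + 2756*√4274) + 112298)*(-2983140) = (6001867 + 2756*√4274)*(-2983140) = -17904409522380 - 8221533840*√4274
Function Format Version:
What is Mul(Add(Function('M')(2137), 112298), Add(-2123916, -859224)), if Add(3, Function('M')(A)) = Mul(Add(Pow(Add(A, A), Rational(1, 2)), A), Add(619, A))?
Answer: Add(-17904409522380, Mul(-8221533840, Pow(4274, Rational(1, 2)))) ≈ -1.8442e+13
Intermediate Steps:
Function('M')(A) = Add(-3, Mul(Add(619, A), Add(A, Mul(Pow(2, Rational(1, 2)), Pow(A, Rational(1, 2)))))) (Function('M')(A) = Add(-3, Mul(Add(Pow(Add(A, A), Rational(1, 2)), A), Add(619, A))) = Add(-3, Mul(Add(Pow(Mul(2, A), Rational(1, 2)), A), Add(619, A))) = Add(-3, Mul(Add(Mul(Pow(2, Rational(1, 2)), Pow(A, Rational(1, 2))), A), Add(619, A))) = Add(-3, Mul(Add(A, Mul(Pow(2, Rational(1, 2)), Pow(A, Rational(1, 2)))), Add(619, A))) = Add(-3, Mul(Add(619, A), Add(A, Mul(Pow(2, Rational(1, 2)), Pow(A, Rational(1, 2)))))))
Mul(Add(Function('M')(2137), 112298), Add(-2123916, -859224)) = Mul(Add(Add(-3, Pow(2137, 2), Mul(619, 2137), Mul(Pow(2, Rational(1, 2)), Pow(2137, Rational(3, 2))), Mul(619, Pow(2, Rational(1, 2)), Pow(2137, Rational(1, 2)))), 112298), Add(-2123916, -859224)) = Mul(Add(Add(-3, 4566769, 1322803, Mul(Pow(2, Rational(1, 2)), Mul(2137, Pow(2137, Rational(1, 2)))), Mul(619, Pow(4274, Rational(1, 2)))), 112298), -2983140) = Mul(Add(Add(-3, 4566769, 1322803, Mul(2137, Pow(4274, Rational(1, 2))), Mul(619, Pow(4274, Rational(1, 2)))), 112298), -2983140) = Mul(Add(Add(5889569, Mul(2756, Pow(4274, Rational(1, 2)))), 112298), -2983140) = Mul(Add(6001867, Mul(2756, Pow(4274, Rational(1, 2)))), -2983140) = Add(-17904409522380, Mul(-8221533840, Pow(4274, Rational(1, 2))))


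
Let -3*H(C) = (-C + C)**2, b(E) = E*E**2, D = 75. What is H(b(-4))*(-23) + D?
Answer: 75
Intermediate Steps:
b(E) = E**3
H(C) = 0 (H(C) = -(-C + C)**2/3 = -1/3*0**2 = -1/3*0 = 0)
H(b(-4))*(-23) + D = 0*(-23) + 75 = 0 + 75 = 75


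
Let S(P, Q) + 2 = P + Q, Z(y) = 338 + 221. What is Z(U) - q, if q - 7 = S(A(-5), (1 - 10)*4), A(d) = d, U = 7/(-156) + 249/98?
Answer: 595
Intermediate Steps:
U = 19079/7644 (U = 7*(-1/156) + 249*(1/98) = -7/156 + 249/98 = 19079/7644 ≈ 2.4959)
Z(y) = 559
S(P, Q) = -2 + P + Q (S(P, Q) = -2 + (P + Q) = -2 + P + Q)
q = -36 (q = 7 + (-2 - 5 + (1 - 10)*4) = 7 + (-2 - 5 - 9*4) = 7 + (-2 - 5 - 36) = 7 - 43 = -36)
Z(U) - q = 559 - 1*(-36) = 559 + 36 = 595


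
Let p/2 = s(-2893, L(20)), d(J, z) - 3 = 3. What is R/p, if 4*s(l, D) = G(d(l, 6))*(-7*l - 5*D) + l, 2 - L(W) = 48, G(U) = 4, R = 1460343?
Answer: 2920686/79031 ≈ 36.956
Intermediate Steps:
d(J, z) = 6 (d(J, z) = 3 + 3 = 6)
L(W) = -46 (L(W) = 2 - 1*48 = 2 - 48 = -46)
s(l, D) = -5*D - 27*l/4 (s(l, D) = (4*(-7*l - 5*D) + l)/4 = ((-28*l - 20*D) + l)/4 = (-27*l - 20*D)/4 = -5*D - 27*l/4)
p = 79031/2 (p = 2*(-5*(-46) - 27/4*(-2893)) = 2*(230 + 78111/4) = 2*(79031/4) = 79031/2 ≈ 39516.)
R/p = 1460343/(79031/2) = 1460343*(2/79031) = 2920686/79031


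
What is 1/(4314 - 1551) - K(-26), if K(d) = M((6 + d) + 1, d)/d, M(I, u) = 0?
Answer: 1/2763 ≈ 0.00036193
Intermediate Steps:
K(d) = 0 (K(d) = 0/d = 0)
1/(4314 - 1551) - K(-26) = 1/(4314 - 1551) - 1*0 = 1/2763 + 0 = 1/2763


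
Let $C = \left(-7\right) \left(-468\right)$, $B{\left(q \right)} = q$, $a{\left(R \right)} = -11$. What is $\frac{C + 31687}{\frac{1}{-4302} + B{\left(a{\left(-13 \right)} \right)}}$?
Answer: $- \frac{150410826}{47323} \approx -3178.4$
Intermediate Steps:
$C = 3276$
$\frac{C + 31687}{\frac{1}{-4302} + B{\left(a{\left(-13 \right)} \right)}} = \frac{3276 + 31687}{\frac{1}{-4302} - 11} = \frac{34963}{- \frac{1}{4302} - 11} = \frac{34963}{- \frac{47323}{4302}} = 34963 \left(- \frac{4302}{47323}\right) = - \frac{150410826}{47323}$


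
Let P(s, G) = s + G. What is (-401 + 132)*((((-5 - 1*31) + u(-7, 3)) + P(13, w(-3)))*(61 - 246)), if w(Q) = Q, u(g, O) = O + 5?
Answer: -895770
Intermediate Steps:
u(g, O) = 5 + O
P(s, G) = G + s
(-401 + 132)*((((-5 - 1*31) + u(-7, 3)) + P(13, w(-3)))*(61 - 246)) = (-401 + 132)*((((-5 - 1*31) + (5 + 3)) + (-3 + 13))*(61 - 246)) = -269*(((-5 - 31) + 8) + 10)*(-185) = -269*((-36 + 8) + 10)*(-185) = -269*(-28 + 10)*(-185) = -(-4842)*(-185) = -269*3330 = -895770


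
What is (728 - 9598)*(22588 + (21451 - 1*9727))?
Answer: -304347440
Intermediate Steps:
(728 - 9598)*(22588 + (21451 - 1*9727)) = -8870*(22588 + (21451 - 9727)) = -8870*(22588 + 11724) = -8870*34312 = -304347440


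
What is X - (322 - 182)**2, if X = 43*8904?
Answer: 363272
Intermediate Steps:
X = 382872
X - (322 - 182)**2 = 382872 - (322 - 182)**2 = 382872 - 1*140**2 = 382872 - 1*19600 = 382872 - 19600 = 363272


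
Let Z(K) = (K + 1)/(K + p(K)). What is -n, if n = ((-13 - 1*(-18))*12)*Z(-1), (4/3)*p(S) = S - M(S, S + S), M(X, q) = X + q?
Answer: 0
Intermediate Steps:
p(S) = -3*S/2 (p(S) = 3*(S - (S + (S + S)))/4 = 3*(S - (S + 2*S))/4 = 3*(S - 3*S)/4 = 3*(-2*S)/4 = -3*S/2)
Z(K) = -2*(1 + K)/K (Z(K) = (K + 1)/(K - 3*K/2) = (1 + K)/((-K/2)) = (1 + K)*(-2/K) = -2*(1 + K)/K)
n = 0 (n = ((-13 - 1*(-18))*12)*(-2 - 2/(-1)) = ((-13 + 18)*12)*(-2 - 2*(-1)) = (5*12)*(-2 + 2) = 60*0 = 0)
-n = -1*0 = 0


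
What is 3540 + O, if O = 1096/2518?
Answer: 4457408/1259 ≈ 3540.4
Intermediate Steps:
O = 548/1259 (O = 1096*(1/2518) = 548/1259 ≈ 0.43527)
3540 + O = 3540 + 548/1259 = 4457408/1259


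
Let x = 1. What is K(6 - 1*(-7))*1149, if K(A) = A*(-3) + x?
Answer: -43662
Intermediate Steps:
K(A) = 1 - 3*A (K(A) = A*(-3) + 1 = -3*A + 1 = 1 - 3*A)
K(6 - 1*(-7))*1149 = (1 - 3*(6 - 1*(-7)))*1149 = (1 - 3*(6 + 7))*1149 = (1 - 3*13)*1149 = (1 - 39)*1149 = -38*1149 = -43662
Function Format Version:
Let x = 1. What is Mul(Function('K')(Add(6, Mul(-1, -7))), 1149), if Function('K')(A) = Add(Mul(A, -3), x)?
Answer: -43662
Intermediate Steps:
Function('K')(A) = Add(1, Mul(-3, A)) (Function('K')(A) = Add(Mul(A, -3), 1) = Add(Mul(-3, A), 1) = Add(1, Mul(-3, A)))
Mul(Function('K')(Add(6, Mul(-1, -7))), 1149) = Mul(Add(1, Mul(-3, Add(6, Mul(-1, -7)))), 1149) = Mul(Add(1, Mul(-3, Add(6, 7))), 1149) = Mul(Add(1, Mul(-3, 13)), 1149) = Mul(Add(1, -39), 1149) = Mul(-38, 1149) = -43662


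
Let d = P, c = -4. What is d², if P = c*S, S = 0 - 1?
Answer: 16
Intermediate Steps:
S = -1
P = 4 (P = -4*(-1) = 4)
d = 4
d² = 4² = 16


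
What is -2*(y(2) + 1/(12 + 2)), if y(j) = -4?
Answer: 55/7 ≈ 7.8571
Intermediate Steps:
-2*(y(2) + 1/(12 + 2)) = -2*(-4 + 1/(12 + 2)) = -2*(-4 + 1/14) = -2*(-55/14) = 55/7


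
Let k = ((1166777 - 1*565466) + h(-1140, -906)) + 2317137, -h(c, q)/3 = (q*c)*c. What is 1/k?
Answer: 1/3535231248 ≈ 2.8287e-10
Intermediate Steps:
h(c, q) = -3*q*c**2 (h(c, q) = -3*q*c*c = -3*c*q*c = -3*q*c**2)
k = 3535231248 (k = ((1166777 - 1*565466) - 3*(-906)*(-1140)**2) + 2317137 = ((1166777 - 565466) - 3*(-906)*1299600) + 2317137 = (601311 + 3532312800) + 2317137 = 3532914111 + 2317137 = 3535231248)
1/k = 1/3535231248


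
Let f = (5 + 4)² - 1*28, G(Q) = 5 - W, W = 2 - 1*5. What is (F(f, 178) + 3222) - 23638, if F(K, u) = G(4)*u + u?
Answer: -18814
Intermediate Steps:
W = -3 (W = 2 - 5 = -3)
G(Q) = 8 (G(Q) = 5 - 1*(-3) = 5 + 3 = 8)
f = 53 (f = 9² - 28 = 81 - 28 = 53)
F(K, u) = 9*u (F(K, u) = 8*u + u = 9*u)
(F(f, 178) + 3222) - 23638 = (9*178 + 3222) - 23638 = (1602 + 3222) - 23638 = 4824 - 23638 = -18814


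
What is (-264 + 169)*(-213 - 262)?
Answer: 45125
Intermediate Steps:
(-264 + 169)*(-213 - 262) = -95*(-475) = 45125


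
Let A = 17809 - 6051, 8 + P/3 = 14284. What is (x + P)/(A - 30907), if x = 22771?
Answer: -65599/19149 ≈ -3.4257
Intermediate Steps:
P = 42828 (P = -24 + 3*14284 = -24 + 42852 = 42828)
A = 11758
(x + P)/(A - 30907) = (22771 + 42828)/(11758 - 30907) = 65599/(-19149) = 65599*(-1/19149) = -65599/19149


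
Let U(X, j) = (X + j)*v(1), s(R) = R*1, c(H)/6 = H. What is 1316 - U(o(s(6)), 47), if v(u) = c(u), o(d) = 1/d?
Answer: 1033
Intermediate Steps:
c(H) = 6*H
s(R) = R
v(u) = 6*u
U(X, j) = 6*X + 6*j (U(X, j) = (X + j)*(6*1) = (X + j)*6 = 6*X + 6*j)
1316 - U(o(s(6)), 47) = 1316 - (6/6 + 6*47) = 1316 - (6*(1/6) + 282) = 1316 - (1 + 282) = 1316 - 1*283 = 1316 - 283 = 1033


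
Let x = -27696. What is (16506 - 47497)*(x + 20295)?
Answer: 229364391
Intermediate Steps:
(16506 - 47497)*(x + 20295) = (16506 - 47497)*(-27696 + 20295) = -30991*(-7401) = 229364391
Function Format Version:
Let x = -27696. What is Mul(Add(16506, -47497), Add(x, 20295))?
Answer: 229364391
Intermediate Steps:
Mul(Add(16506, -47497), Add(x, 20295)) = Mul(Add(16506, -47497), Add(-27696, 20295)) = Mul(-30991, -7401) = 229364391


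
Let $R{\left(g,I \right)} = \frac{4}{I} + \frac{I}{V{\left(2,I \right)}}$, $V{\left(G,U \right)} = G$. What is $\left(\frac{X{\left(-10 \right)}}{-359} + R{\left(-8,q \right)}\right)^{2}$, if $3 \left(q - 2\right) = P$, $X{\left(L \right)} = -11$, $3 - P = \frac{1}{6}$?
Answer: $\frac{3841392242809}{469186640784} \approx 8.1873$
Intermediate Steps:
$P = \frac{17}{6}$ ($P = 3 - \frac{1}{6} = \frac{17}{6} \approx 2.8333$)
$q = \frac{53}{18}$ ($q = 2 + \frac{1}{3} \cdot \frac{17}{6} = 2 + \frac{17}{18} = \frac{53}{18} \approx 2.9444$)
$R{\left(g,I \right)} = \frac{I}{2} + \frac{4}{I}$ ($R{\left(g,I \right)} = \frac{4}{I} + \frac{I}{2} = \frac{I}{2} + \frac{4}{I}$)
$\left(\frac{X{\left(-10 \right)}}{-359} + R{\left(-8,q \right)}\right)^{2} = \left(- \frac{11}{-359} + \left(\frac{1}{2} \cdot \frac{53}{18} + \frac{4}{\frac{53}{18}}\right)\right)^{2} = \left(\left(-11\right) \left(- \frac{1}{359}\right) + \left(\frac{53}{36} + 4 \cdot \frac{18}{53}\right)\right)^{2} = \left(\frac{11}{359} + \left(\frac{53}{36} + \frac{72}{53}\right)\right)^{2} = \left(\frac{11}{359} + \frac{5401}{1908}\right)^{2} = \left(\frac{1959947}{684972}\right)^{2} = \frac{3841392242809}{469186640784}$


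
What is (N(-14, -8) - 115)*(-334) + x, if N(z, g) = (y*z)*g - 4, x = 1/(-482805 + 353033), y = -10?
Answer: 53703027671/129772 ≈ 4.1383e+5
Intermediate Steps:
x = -1/129772 (x = 1/(-129772) = -1/129772 ≈ -7.7058e-6)
N(z, g) = -4 - 10*g*z (N(z, g) = (-10*z)*g - 4 = -10*g*z - 4 = -4 - 10*g*z)
(N(-14, -8) - 115)*(-334) + x = ((-4 - 10*(-8)*(-14)) - 115)*(-334) - 1/129772 = ((-4 - 1120) - 115)*(-334) - 1/129772 = (-1124 - 115)*(-334) - 1/129772 = -1239*(-334) - 1/129772 = 413826 - 1/129772 = 53703027671/129772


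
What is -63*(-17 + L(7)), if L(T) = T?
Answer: 630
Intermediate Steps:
-63*(-17 + L(7)) = -63*(-17 + 7) = -63*(-10) = 630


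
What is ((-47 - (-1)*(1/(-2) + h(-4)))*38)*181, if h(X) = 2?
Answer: -312949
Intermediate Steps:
((-47 - (-1)*(1/(-2) + h(-4)))*38)*181 = ((-47 - (-1)*(1/(-2) + 2))*38)*181 = ((-47 - (-1)*(-1/2 + 2))*38)*181 = ((-47 - (-1)*3/2)*38)*181 = ((-47 - 1*(-3/2))*38)*181 = ((-47 + 3/2)*38)*181 = -91/2*38*181 = -1729*181 = -312949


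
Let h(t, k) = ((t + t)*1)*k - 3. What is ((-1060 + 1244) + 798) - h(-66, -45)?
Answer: -4955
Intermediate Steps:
h(t, k) = -3 + 2*k*t (h(t, k) = ((2*t)*1)*k - 3 = (2*t)*k - 3 = 2*k*t - 3 = -3 + 2*k*t)
((-1060 + 1244) + 798) - h(-66, -45) = ((-1060 + 1244) + 798) - (-3 + 2*(-45)*(-66)) = (184 + 798) - (-3 + 5940) = 982 - 1*5937 = 982 - 5937 = -4955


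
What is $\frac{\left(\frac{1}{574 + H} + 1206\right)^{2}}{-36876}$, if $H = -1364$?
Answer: $- \frac{907711602121}{23014311600} \approx -39.441$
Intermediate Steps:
$\frac{\left(\frac{1}{574 + H} + 1206\right)^{2}}{-36876} = \frac{\left(\frac{1}{574 - 1364} + 1206\right)^{2}}{-36876} = \left(\frac{1}{-790} + 1206\right)^{2} \left(- \frac{1}{36876}\right) = \left(- \frac{1}{790} + 1206\right)^{2} \left(- \frac{1}{36876}\right) = \left(\frac{952739}{790}\right)^{2} \left(- \frac{1}{36876}\right) = \frac{907711602121}{624100} \left(- \frac{1}{36876}\right) = - \frac{907711602121}{23014311600}$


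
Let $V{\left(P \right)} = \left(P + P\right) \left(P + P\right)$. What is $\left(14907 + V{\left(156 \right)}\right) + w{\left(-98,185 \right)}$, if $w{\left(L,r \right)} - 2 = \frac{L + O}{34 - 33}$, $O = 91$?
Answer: $112246$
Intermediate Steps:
$w{\left(L,r \right)} = 93 + L$ ($w{\left(L,r \right)} = 2 + \frac{L + 91}{34 - 33} = 2 + \frac{91 + L}{1} = 2 + \left(91 + L\right) 1 = 2 + \left(91 + L\right) = 93 + L$)
$V{\left(P \right)} = 4 P^{2}$ ($V{\left(P \right)} = 2 P 2 P = 4 P^{2}$)
$\left(14907 + V{\left(156 \right)}\right) + w{\left(-98,185 \right)} = \left(14907 + 4 \cdot 156^{2}\right) + \left(93 - 98\right) = \left(14907 + 4 \cdot 24336\right) - 5 = \left(14907 + 97344\right) - 5 = 112251 - 5 = 112246$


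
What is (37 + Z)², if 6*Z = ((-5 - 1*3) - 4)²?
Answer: 3721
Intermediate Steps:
Z = 24 (Z = ((-5 - 1*3) - 4)²/6 = ((-5 - 3) - 4)²/6 = (-8 - 4)²/6 = (⅙)*(-12)² = (⅙)*144 = 24)
(37 + Z)² = (37 + 24)² = 61² = 3721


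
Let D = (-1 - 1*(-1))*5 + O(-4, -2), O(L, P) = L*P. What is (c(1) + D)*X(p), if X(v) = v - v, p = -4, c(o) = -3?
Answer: 0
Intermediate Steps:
X(v) = 0
D = 8 (D = (-1 - 1*(-1))*5 - 4*(-2) = (-1 + 1)*5 + 8 = 0*5 + 8 = 0 + 8 = 8)
(c(1) + D)*X(p) = (-3 + 8)*0 = 5*0 = 0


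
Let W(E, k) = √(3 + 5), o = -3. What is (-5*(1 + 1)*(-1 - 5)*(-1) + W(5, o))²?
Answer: 3608 - 240*√2 ≈ 3268.6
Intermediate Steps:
W(E, k) = 2*√2 (W(E, k) = √8 = 2*√2)
(-5*(1 + 1)*(-1 - 5)*(-1) + W(5, o))² = (-5*(1 + 1)*(-1 - 5)*(-1) + 2*√2)² = (-10*(-6)*(-1) + 2*√2)² = (-5*(-12)*(-1) + 2*√2)² = (60*(-1) + 2*√2)² = (-60 + 2*√2)²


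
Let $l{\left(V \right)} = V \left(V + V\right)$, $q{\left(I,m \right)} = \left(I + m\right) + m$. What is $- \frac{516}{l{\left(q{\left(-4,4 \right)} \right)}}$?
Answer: $- \frac{129}{8} \approx -16.125$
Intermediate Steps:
$q{\left(I,m \right)} = I + 2 m$
$l{\left(V \right)} = 2 V^{2}$ ($l{\left(V \right)} = V 2 V = 2 V^{2}$)
$- \frac{516}{l{\left(q{\left(-4,4 \right)} \right)}} = - \frac{516}{2 \left(-4 + 2 \cdot 4\right)^{2}} = - \frac{516}{2 \left(-4 + 8\right)^{2}} = - \frac{516}{2 \cdot 4^{2}} = - \frac{516}{2 \cdot 16} = - \frac{516}{32} = \left(-516\right) \frac{1}{32} = - \frac{129}{8}$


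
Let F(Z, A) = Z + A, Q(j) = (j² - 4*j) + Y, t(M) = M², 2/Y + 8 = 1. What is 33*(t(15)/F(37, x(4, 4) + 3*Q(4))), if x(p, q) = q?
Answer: 51975/281 ≈ 184.96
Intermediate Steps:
Y = -2/7 (Y = 2/(-8 + 1) = 2/(-7) = 2*(-⅐) = -2/7 ≈ -0.28571)
Q(j) = -2/7 + j² - 4*j (Q(j) = (j² - 4*j) - 2/7 = -2/7 + j² - 4*j)
F(Z, A) = A + Z
33*(t(15)/F(37, x(4, 4) + 3*Q(4))) = 33*(15²/((4 + 3*(-2/7 + 4² - 4*4)) + 37)) = 33*(225/((4 + 3*(-2/7 + 16 - 16)) + 37)) = 33*(225/((4 + 3*(-2/7)) + 37)) = 33*(225/((4 - 6/7) + 37)) = 33*(225/(22/7 + 37)) = 33*(225/(281/7)) = 33*(225*(7/281)) = 33*(1575/281) = 51975/281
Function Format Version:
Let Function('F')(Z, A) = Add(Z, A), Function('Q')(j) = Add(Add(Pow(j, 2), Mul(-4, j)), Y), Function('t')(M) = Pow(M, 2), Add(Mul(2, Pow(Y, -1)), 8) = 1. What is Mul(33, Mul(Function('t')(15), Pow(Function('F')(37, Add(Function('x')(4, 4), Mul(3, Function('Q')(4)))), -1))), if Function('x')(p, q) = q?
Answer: Rational(51975, 281) ≈ 184.96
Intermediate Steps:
Y = Rational(-2, 7) (Y = Mul(2, Pow(Add(-8, 1), -1)) = Mul(2, Pow(-7, -1)) = Mul(2, Rational(-1, 7)) = Rational(-2, 7) ≈ -0.28571)
Function('Q')(j) = Add(Rational(-2, 7), Pow(j, 2), Mul(-4, j)) (Function('Q')(j) = Add(Add(Pow(j, 2), Mul(-4, j)), Rational(-2, 7)) = Add(Rational(-2, 7), Pow(j, 2), Mul(-4, j)))
Function('F')(Z, A) = Add(A, Z)
Mul(33, Mul(Function('t')(15), Pow(Function('F')(37, Add(Function('x')(4, 4), Mul(3, Function('Q')(4)))), -1))) = Mul(33, Mul(Pow(15, 2), Pow(Add(Add(4, Mul(3, Add(Rational(-2, 7), Pow(4, 2), Mul(-4, 4)))), 37), -1))) = Mul(33, Mul(225, Pow(Add(Add(4, Mul(3, Add(Rational(-2, 7), 16, -16))), 37), -1))) = Mul(33, Mul(225, Pow(Add(Add(4, Mul(3, Rational(-2, 7))), 37), -1))) = Mul(33, Mul(225, Pow(Add(Add(4, Rational(-6, 7)), 37), -1))) = Mul(33, Mul(225, Pow(Add(Rational(22, 7), 37), -1))) = Mul(33, Mul(225, Pow(Rational(281, 7), -1))) = Mul(33, Mul(225, Rational(7, 281))) = Mul(33, Rational(1575, 281)) = Rational(51975, 281)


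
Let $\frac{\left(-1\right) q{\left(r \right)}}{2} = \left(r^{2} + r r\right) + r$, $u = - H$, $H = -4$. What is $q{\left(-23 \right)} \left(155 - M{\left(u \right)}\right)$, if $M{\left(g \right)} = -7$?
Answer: $-335340$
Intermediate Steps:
$u = 4$ ($u = \left(-1\right) \left(-4\right) = 4$)
$q{\left(r \right)} = - 4 r^{2} - 2 r$ ($q{\left(r \right)} = - 2 \left(\left(r^{2} + r r\right) + r\right) = - 2 \left(\left(r^{2} + r^{2}\right) + r\right) = - 2 \left(2 r^{2} + r\right) = - 2 \left(r + 2 r^{2}\right) = - 4 r^{2} - 2 r$)
$q{\left(-23 \right)} \left(155 - M{\left(u \right)}\right) = \left(-2\right) \left(-23\right) \left(1 + 2 \left(-23\right)\right) \left(155 - -7\right) = \left(-2\right) \left(-23\right) \left(1 - 46\right) \left(155 + 7\right) = \left(-2\right) \left(-23\right) \left(-45\right) 162 = \left(-2070\right) 162 = -335340$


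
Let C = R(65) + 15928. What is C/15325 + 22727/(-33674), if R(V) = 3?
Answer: 188169219/516054050 ≈ 0.36463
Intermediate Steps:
C = 15931 (C = 3 + 15928 = 15931)
C/15325 + 22727/(-33674) = 15931/15325 + 22727/(-33674) = 15931*(1/15325) + 22727*(-1/33674) = 15931/15325 - 22727/33674 = 188169219/516054050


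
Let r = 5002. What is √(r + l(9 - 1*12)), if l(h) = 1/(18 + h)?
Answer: √1125465/15 ≈ 70.725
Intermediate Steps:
√(r + l(9 - 1*12)) = √(5002 + 1/(18 + (9 - 1*12))) = √(5002 + 1/(18 + (9 - 12))) = √(5002 + 1/(18 - 3)) = √(5002 + 1/15) = √(75031/15) = √1125465/15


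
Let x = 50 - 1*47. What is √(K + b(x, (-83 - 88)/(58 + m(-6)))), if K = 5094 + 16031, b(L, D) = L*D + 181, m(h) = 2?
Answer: √2129745/10 ≈ 145.94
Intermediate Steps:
x = 3 (x = 50 - 47 = 3)
b(L, D) = 181 + D*L (b(L, D) = D*L + 181 = 181 + D*L)
K = 21125
√(K + b(x, (-83 - 88)/(58 + m(-6)))) = √(21125 + (181 + ((-83 - 88)/(58 + 2))*3)) = √(21125 + (181 - 171/60*3)) = √(21125 + (181 - 171*1/60*3)) = √(21125 + (181 - 57/20*3)) = √(21125 + (181 - 171/20)) = √(21125 + 3449/20) = √(425949/20) = √2129745/10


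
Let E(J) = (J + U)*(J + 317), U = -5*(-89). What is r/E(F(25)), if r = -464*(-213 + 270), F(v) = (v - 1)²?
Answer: -1392/47987 ≈ -0.029008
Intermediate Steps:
U = 445
F(v) = (-1 + v)²
E(J) = (317 + J)*(445 + J) (E(J) = (J + 445)*(J + 317) = (445 + J)*(317 + J) = (317 + J)*(445 + J))
r = -26448 (r = -464*57 = -26448)
r/E(F(25)) = -26448/(141065 + ((-1 + 25)²)² + 762*(-1 + 25)²) = -26448/(141065 + (24²)² + 762*24²) = -26448/(141065 + 576² + 762*576) = -26448/(141065 + 331776 + 438912) = -26448/911753 = -26448*1/911753 = -1392/47987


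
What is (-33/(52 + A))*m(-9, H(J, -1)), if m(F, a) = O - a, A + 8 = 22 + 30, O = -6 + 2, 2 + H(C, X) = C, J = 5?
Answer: 77/32 ≈ 2.4063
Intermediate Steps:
H(C, X) = -2 + C
O = -4
A = 44 (A = -8 + (22 + 30) = -8 + 52 = 44)
m(F, a) = -4 - a
(-33/(52 + A))*m(-9, H(J, -1)) = (-33/(52 + 44))*(-4 - (-2 + 5)) = (-33/96)*(-4 - 1*3) = (-33*1/96)*(-4 - 3) = -11/32*(-7) = 77/32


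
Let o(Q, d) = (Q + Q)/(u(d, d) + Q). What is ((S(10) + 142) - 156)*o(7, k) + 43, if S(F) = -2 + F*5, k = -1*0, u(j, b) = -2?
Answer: 691/5 ≈ 138.20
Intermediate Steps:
k = 0
S(F) = -2 + 5*F
o(Q, d) = 2*Q/(-2 + Q) (o(Q, d) = (Q + Q)/(-2 + Q) = (2*Q)/(-2 + Q) = 2*Q/(-2 + Q))
((S(10) + 142) - 156)*o(7, k) + 43 = (((-2 + 5*10) + 142) - 156)*(2*7/(-2 + 7)) + 43 = (((-2 + 50) + 142) - 156)*(2*7/5) + 43 = ((48 + 142) - 156)*(2*7*(⅕)) + 43 = (190 - 156)*(14/5) + 43 = 34*(14/5) + 43 = 476/5 + 43 = 691/5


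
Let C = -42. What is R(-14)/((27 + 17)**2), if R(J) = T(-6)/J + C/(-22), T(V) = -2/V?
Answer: 871/894432 ≈ 0.00097380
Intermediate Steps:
R(J) = 21/11 + 1/(3*J) (R(J) = (-2/(-6))/J - 42/(-22) = (-2*(-1/6))/J - 42*(-1/22) = 1/(3*J) + 21/11 = 21/11 + 1/(3*J))
R(-14)/((27 + 17)**2) = ((1/33)*(11 + 63*(-14))/(-14))/((27 + 17)**2) = ((1/33)*(-1/14)*(11 - 882))/(44**2) = ((1/33)*(-1/14)*(-871))/1936 = (871/462)*(1/1936) = 871/894432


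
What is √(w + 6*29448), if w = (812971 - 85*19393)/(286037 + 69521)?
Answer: 3*√620468428357785/177779 ≈ 420.34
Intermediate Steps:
w = -417717/177779 (w = (812971 - 1648405)/355558 = -835434*1/355558 = -417717/177779 ≈ -2.3496)
√(w + 6*29448) = √(-417717/177779 + 6*29448) = √(-417717/177779 + 176688) = √(31410998235/177779) = 3*√620468428357785/177779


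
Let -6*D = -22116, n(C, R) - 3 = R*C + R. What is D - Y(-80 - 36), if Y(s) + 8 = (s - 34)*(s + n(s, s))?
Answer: 1987744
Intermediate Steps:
n(C, R) = 3 + R + C*R (n(C, R) = 3 + (R*C + R) = 3 + (C*R + R) = 3 + (R + C*R) = 3 + R + C*R)
D = 3686 (D = -⅙*(-22116) = 3686)
Y(s) = -8 + (-34 + s)*(3 + s² + 2*s) (Y(s) = -8 + (s - 34)*(s + (3 + s + s*s)) = -8 + (-34 + s)*(s + (3 + s + s²)) = -8 + (-34 + s)*(3 + s² + 2*s))
D - Y(-80 - 36) = 3686 - (-110 + (-80 - 36)³ - 65*(-80 - 36) - 32*(-80 - 36)²) = 3686 - (-110 + (-116)³ - 65*(-116) - 32*(-116)²) = 3686 - (-110 - 1560896 + 7540 - 32*13456) = 3686 - (-110 - 1560896 + 7540 - 430592) = 3686 - 1*(-1984058) = 3686 + 1984058 = 1987744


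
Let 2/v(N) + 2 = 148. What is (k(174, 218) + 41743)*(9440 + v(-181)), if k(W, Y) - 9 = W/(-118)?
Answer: 1697498666001/4307 ≈ 3.9413e+8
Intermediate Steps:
k(W, Y) = 9 - W/118 (k(W, Y) = 9 + W/(-118) = 9 + W*(-1/118) = 9 - W/118)
v(N) = 1/73 (v(N) = 2/(-2 + 148) = 2/146 = 2*(1/146) = 1/73)
(k(174, 218) + 41743)*(9440 + v(-181)) = ((9 - 1/118*174) + 41743)*(9440 + 1/73) = ((9 - 87/59) + 41743)*(689121/73) = (444/59 + 41743)*(689121/73) = (2463281/59)*(689121/73) = 1697498666001/4307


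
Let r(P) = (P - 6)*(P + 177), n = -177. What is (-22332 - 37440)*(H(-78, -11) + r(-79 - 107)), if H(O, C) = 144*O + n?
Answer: 578652732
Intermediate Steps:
H(O, C) = -177 + 144*O (H(O, C) = 144*O - 177 = -177 + 144*O)
r(P) = (-6 + P)*(177 + P)
(-22332 - 37440)*(H(-78, -11) + r(-79 - 107)) = (-22332 - 37440)*((-177 + 144*(-78)) + (-1062 + (-79 - 107)² + 171*(-79 - 107))) = -59772*((-177 - 11232) + (-1062 + (-186)² + 171*(-186))) = -59772*(-11409 + (-1062 + 34596 - 31806)) = -59772*(-11409 + 1728) = -59772*(-9681) = 578652732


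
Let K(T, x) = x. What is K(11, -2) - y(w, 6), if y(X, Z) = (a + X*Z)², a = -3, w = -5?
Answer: -1091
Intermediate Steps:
y(X, Z) = (-3 + X*Z)²
K(11, -2) - y(w, 6) = -2 - (-3 - 5*6)² = -2 - (-3 - 30)² = -2 - 1*(-33)² = -2 - 1*1089 = -2 - 1089 = -1091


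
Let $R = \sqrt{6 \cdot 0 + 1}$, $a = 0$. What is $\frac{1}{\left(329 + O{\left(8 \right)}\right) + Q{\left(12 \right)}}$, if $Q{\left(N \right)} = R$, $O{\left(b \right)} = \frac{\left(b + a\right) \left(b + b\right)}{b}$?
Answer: $\frac{1}{346} \approx 0.0028902$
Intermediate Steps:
$R = 1$ ($R = \sqrt{0 + 1} = \sqrt{1} = 1$)
$O{\left(b \right)} = 2 b$ ($O{\left(b \right)} = \frac{\left(b + 0\right) \left(b + b\right)}{b} = \frac{b 2 b}{b} = \frac{2 b^{2}}{b} = 2 b$)
$Q{\left(N \right)} = 1$
$\frac{1}{\left(329 + O{\left(8 \right)}\right) + Q{\left(12 \right)}} = \frac{1}{\left(329 + 2 \cdot 8\right) + 1} = \frac{1}{\left(329 + 16\right) + 1} = \frac{1}{345 + 1} = \frac{1}{346}$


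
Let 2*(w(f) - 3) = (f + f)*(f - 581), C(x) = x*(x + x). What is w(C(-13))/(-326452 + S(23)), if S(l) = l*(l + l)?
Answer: 82131/325394 ≈ 0.25240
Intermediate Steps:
S(l) = 2*l**2 (S(l) = l*(2*l) = 2*l**2)
C(x) = 2*x**2 (C(x) = x*(2*x) = 2*x**2)
w(f) = 3 + f*(-581 + f) (w(f) = 3 + ((f + f)*(f - 581))/2 = 3 + ((2*f)*(-581 + f))/2 = 3 + (2*f*(-581 + f))/2 = 3 + f*(-581 + f))
w(C(-13))/(-326452 + S(23)) = (3 + (2*(-13)**2)**2 - 1162*(-13)**2)/(-326452 + 2*23**2) = (3 + (2*169)**2 - 1162*169)/(-326452 + 2*529) = (3 + 338**2 - 581*338)/(-326452 + 1058) = (3 + 114244 - 196378)/(-325394) = -82131*(-1/325394) = 82131/325394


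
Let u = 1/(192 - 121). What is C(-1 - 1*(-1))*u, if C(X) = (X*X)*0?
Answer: 0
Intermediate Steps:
C(X) = 0 (C(X) = X**2*0 = 0)
u = 1/71 ≈ 0.014085
C(-1 - 1*(-1))*u = 0*(1/71) = 0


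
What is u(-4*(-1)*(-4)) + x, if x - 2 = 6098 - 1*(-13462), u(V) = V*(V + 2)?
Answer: 19786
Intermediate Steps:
u(V) = V*(2 + V)
x = 19562 (x = 2 + (6098 - 1*(-13462)) = 2 + (6098 + 13462) = 2 + 19560 = 19562)
u(-4*(-1)*(-4)) + x = (-4*(-1)*(-4))*(2 - 4*(-1)*(-4)) + 19562 = (4*(-4))*(2 + 4*(-4)) + 19562 = -16*(2 - 16) + 19562 = -16*(-14) + 19562 = 224 + 19562 = 19786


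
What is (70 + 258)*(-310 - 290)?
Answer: -196800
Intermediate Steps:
(70 + 258)*(-310 - 290) = 328*(-600) = -196800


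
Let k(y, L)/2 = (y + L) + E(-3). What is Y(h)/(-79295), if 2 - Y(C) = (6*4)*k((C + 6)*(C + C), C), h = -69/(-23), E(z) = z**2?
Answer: 3166/79295 ≈ 0.039927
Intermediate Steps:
h = 3 (h = -69*(-1/23) = 3)
k(y, L) = 18 + 2*L + 2*y (k(y, L) = 2*((y + L) + (-3)**2) = 2*((L + y) + 9) = 2*(9 + L + y) = 18 + 2*L + 2*y)
Y(C) = -430 - 48*C - 96*C*(6 + C) (Y(C) = 2 - 6*4*(18 + 2*C + 2*((C + 6)*(C + C))) = 2 - 24*(18 + 2*C + 2*((6 + C)*(2*C))) = 2 - 24*(18 + 2*C + 2*(2*C*(6 + C))) = 2 - 24*(18 + 2*C + 4*C*(6 + C)) = 2 - (432 + 48*C + 96*C*(6 + C)) = 2 + (-432 - 48*C - 96*C*(6 + C)) = -430 - 48*C - 96*C*(6 + C))
Y(h)/(-79295) = (-430 - 624*3 - 96*3**2)/(-79295) = (-430 - 1872 - 96*9)*(-1/79295) = (-430 - 1872 - 864)*(-1/79295) = -3166*(-1/79295) = 3166/79295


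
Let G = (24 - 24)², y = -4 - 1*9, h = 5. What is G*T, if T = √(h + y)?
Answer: 0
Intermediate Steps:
y = -13 (y = -4 - 9 = -13)
G = 0 (G = 0² = 0)
T = 2*I*√2 (T = √(5 - 13) = √(-8) = 2*I*√2 ≈ 2.8284*I)
G*T = 0*(2*I*√2) = 0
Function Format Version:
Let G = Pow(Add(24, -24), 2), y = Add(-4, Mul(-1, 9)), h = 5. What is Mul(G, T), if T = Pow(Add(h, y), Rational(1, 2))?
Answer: 0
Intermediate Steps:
y = -13 (y = Add(-4, -9) = -13)
G = 0 (G = Pow(0, 2) = 0)
T = Mul(2, I, Pow(2, Rational(1, 2))) (T = Pow(Add(5, -13), Rational(1, 2)) = Pow(-8, Rational(1, 2)) = Mul(2, I, Pow(2, Rational(1, 2))) ≈ Mul(2.8284, I))
Mul(G, T) = Mul(0, Mul(2, I, Pow(2, Rational(1, 2)))) = 0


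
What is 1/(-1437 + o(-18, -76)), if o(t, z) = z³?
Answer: -1/440413 ≈ -2.2706e-6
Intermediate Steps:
1/(-1437 + o(-18, -76)) = 1/(-1437 + (-76)³) = 1/(-1437 - 438976) = 1/(-440413) = -1/440413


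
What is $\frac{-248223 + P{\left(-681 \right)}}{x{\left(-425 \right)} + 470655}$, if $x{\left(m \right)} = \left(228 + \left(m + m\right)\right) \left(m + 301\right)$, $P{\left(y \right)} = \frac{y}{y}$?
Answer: $- \frac{248222}{547783} \approx -0.45314$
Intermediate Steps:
$P{\left(y \right)} = 1$
$x{\left(m \right)} = \left(228 + 2 m\right) \left(301 + m\right)$
$\frac{-248223 + P{\left(-681 \right)}}{x{\left(-425 \right)} + 470655} = \frac{-248223 + 1}{\left(68628 + 2 \left(-425\right)^{2} + 830 \left(-425\right)\right) + 470655} = - \frac{248222}{\left(68628 + 2 \cdot 180625 - 352750\right) + 470655} = - \frac{248222}{\left(68628 + 361250 - 352750\right) + 470655} = - \frac{248222}{77128 + 470655} = - \frac{248222}{547783}$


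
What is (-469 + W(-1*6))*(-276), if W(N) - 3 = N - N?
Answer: 128616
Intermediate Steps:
W(N) = 3 (W(N) = 3 + (N - N) = 3 + 0 = 3)
(-469 + W(-1*6))*(-276) = (-469 + 3)*(-276) = -466*(-276) = 128616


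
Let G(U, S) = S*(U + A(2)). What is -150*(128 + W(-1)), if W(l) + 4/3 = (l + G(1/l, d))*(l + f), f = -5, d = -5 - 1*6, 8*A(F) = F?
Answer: -12475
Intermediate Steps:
A(F) = F/8
d = -11 (d = -5 - 6 = -11)
G(U, S) = S*(¼ + U) (G(U, S) = S*(U + (⅛)*2) = S*(U + ¼) = S*(¼ + U))
W(l) = -4/3 + (-5 + l)*(-11/4 + l - 11/l) (W(l) = -4/3 + (l - 11*(¼ + 1/l))*(l - 5) = -4/3 + (l - 11*(¼ + 1/l))*(-5 + l) = -4/3 + (l + (-11/4 - 11/l))*(-5 + l) = -4/3 + (-11/4 + l - 11/l)*(-5 + l) = -4/3 + (-5 + l)*(-11/4 + l - 11/l))
-150*(128 + W(-1)) = -150*(128 + (17/12 + (-1)² + 55/(-1) - 31/4*(-1))) = -150*(128 + (17/12 + 1 + 55*(-1) + 31/4)) = -150*(128 + (17/12 + 1 - 55 + 31/4)) = -150*(128 - 269/6) = -150*499/6 = -12475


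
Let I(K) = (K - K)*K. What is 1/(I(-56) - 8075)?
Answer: -1/8075 ≈ -0.00012384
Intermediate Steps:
I(K) = 0 (I(K) = 0*K = 0)
1/(I(-56) - 8075) = 1/(0 - 8075) = 1/(-8075) = -1/8075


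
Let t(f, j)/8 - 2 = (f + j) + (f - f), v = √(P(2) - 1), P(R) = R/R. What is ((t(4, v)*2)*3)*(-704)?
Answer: -202752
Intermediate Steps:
P(R) = 1
v = 0 (v = √(1 - 1) = √0 = 0)
t(f, j) = 16 + 8*f + 8*j (t(f, j) = 16 + 8*((f + j) + (f - f)) = 16 + 8*((f + j) + 0) = 16 + 8*(f + j) = 16 + (8*f + 8*j) = 16 + 8*f + 8*j)
((t(4, v)*2)*3)*(-704) = (((16 + 8*4 + 8*0)*2)*3)*(-704) = (((16 + 32 + 0)*2)*3)*(-704) = ((48*2)*3)*(-704) = (96*3)*(-704) = 288*(-704) = -202752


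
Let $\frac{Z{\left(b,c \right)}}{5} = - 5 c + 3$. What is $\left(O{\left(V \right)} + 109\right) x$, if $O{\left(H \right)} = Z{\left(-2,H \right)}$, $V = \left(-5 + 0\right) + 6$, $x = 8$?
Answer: $792$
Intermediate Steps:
$V = 1$ ($V = -5 + 6 = 1$)
$Z{\left(b,c \right)} = 15 - 25 c$ ($Z{\left(b,c \right)} = 5 \left(- 5 c + 3\right) = 5 \left(3 - 5 c\right) = 15 - 25 c$)
$O{\left(H \right)} = 15 - 25 H$
$\left(O{\left(V \right)} + 109\right) x = \left(\left(15 - 25\right) + 109\right) 8 = \left(-10 + 109\right) 8 = 99 \cdot 8 = 792$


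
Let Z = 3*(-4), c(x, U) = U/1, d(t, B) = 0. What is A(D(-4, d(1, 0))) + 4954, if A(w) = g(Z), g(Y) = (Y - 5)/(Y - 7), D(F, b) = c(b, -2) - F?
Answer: 94143/19 ≈ 4954.9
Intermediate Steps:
c(x, U) = U (c(x, U) = U*1 = U)
Z = -12
D(F, b) = -2 - F
g(Y) = (-5 + Y)/(-7 + Y)
A(w) = 17/19 (A(w) = (-5 - 12)/(-7 - 12) = -17/(-19) = -1/19*(-17) = 17/19)
A(D(-4, d(1, 0))) + 4954 = 17/19 + 4954 = 94143/19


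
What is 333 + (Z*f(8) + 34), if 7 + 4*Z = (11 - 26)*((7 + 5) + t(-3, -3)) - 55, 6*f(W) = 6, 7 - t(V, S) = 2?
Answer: 1151/4 ≈ 287.75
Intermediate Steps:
t(V, S) = 5 (t(V, S) = 7 - 1*2 = 7 - 2 = 5)
f(W) = 1 (f(W) = (1/6)*6 = 1)
Z = -317/4 (Z = -7/4 + ((11 - 26)*((7 + 5) + 5) - 55)/4 = -7/4 + (-15*(12 + 5) - 55)/4 = -7/4 + (-15*17 - 55)/4 = -7/4 + (-255 - 55)/4 = -7/4 + (1/4)*(-310) = -7/4 - 155/2 = -317/4 ≈ -79.250)
333 + (Z*f(8) + 34) = 333 + (-317/4*1 + 34) = 333 + (-317/4 + 34) = 333 - 181/4 = 1151/4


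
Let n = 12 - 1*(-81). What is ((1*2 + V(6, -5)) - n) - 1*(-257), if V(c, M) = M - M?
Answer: 166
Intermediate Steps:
V(c, M) = 0
n = 93 (n = 12 + 81 = 93)
((1*2 + V(6, -5)) - n) - 1*(-257) = ((1*2 + 0) - 1*93) - 1*(-257) = ((2 + 0) - 93) + 257 = (2 - 93) + 257 = -91 + 257 = 166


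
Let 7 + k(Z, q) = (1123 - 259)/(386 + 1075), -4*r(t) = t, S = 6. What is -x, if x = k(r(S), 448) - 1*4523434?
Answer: 2202915479/487 ≈ 4.5234e+6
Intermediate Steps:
r(t) = -t/4
k(Z, q) = -3121/487 (k(Z, q) = -7 + (1123 - 259)/(386 + 1075) = -7 + 864/1461 = -7 + 864*(1/1461) = -7 + 288/487 = -3121/487)
x = -2202915479/487 (x = -3121/487 - 1*4523434 = -3121/487 - 4523434 = -2202915479/487 ≈ -4.5234e+6)
-x = -1*(-2202915479/487) = 2202915479/487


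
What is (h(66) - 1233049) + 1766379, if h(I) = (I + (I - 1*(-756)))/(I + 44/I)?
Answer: 13333583/25 ≈ 5.3334e+5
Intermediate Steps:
h(I) = (756 + 2*I)/(I + 44/I) (h(I) = (I + (I + 756))/(I + 44/I) = (I + (756 + I))/(I + 44/I) = (756 + 2*I)/(I + 44/I))
(h(66) - 1233049) + 1766379 = (2*66*(378 + 66)/(44 + 66**2) - 1233049) + 1766379 = (2*66*444/(44 + 4356) - 1233049) + 1766379 = (2*66*444/4400 - 1233049) + 1766379 = (2*66*(1/4400)*444 - 1233049) + 1766379 = (333/25 - 1233049) + 1766379 = -30825892/25 + 1766379 = 13333583/25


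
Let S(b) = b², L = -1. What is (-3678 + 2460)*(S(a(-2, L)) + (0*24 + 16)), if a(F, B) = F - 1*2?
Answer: -38976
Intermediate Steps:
a(F, B) = -2 + F (a(F, B) = F - 2 = -2 + F)
(-3678 + 2460)*(S(a(-2, L)) + (0*24 + 16)) = (-3678 + 2460)*((-2 - 2)² + (0*24 + 16)) = -1218*((-4)² + (0 + 16)) = -1218*(16 + 16) = -1218*32 = -38976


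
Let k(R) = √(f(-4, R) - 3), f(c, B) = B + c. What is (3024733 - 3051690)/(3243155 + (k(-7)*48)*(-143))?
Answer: -87425729335/10518713956969 - 185032848*I*√14/10518713956969 ≈ -0.0083115 - 6.5819e-5*I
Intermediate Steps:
k(R) = √(-7 + R) (k(R) = √((R - 4) - 3) = √((-4 + R) - 3) = √(-7 + R))
(3024733 - 3051690)/(3243155 + (k(-7)*48)*(-143)) = (3024733 - 3051690)/(3243155 + (√(-7 - 7)*48)*(-143)) = -26957/(3243155 + (√(-14)*48)*(-143)) = -26957/(3243155 + ((I*√14)*48)*(-143)) = -26957/(3243155 + (48*I*√14)*(-143)) = -26957/(3243155 - 6864*I*√14)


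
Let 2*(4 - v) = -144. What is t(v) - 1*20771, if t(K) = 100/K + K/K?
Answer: -394605/19 ≈ -20769.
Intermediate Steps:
v = 76 (v = 4 - ½*(-144) = 4 + 72 = 76)
t(K) = 1 + 100/K (t(K) = 100/K + 1 = 1 + 100/K)
t(v) - 1*20771 = (100 + 76)/76 - 1*20771 = (1/76)*176 - 20771 = 44/19 - 20771 = -394605/19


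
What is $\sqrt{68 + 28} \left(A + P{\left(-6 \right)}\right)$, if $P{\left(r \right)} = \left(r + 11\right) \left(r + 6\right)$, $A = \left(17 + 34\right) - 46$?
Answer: $20 \sqrt{6} \approx 48.99$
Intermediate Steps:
$A = 5$ ($A = 51 - 46 = 5$)
$P{\left(r \right)} = \left(6 + r\right) \left(11 + r\right)$ ($P{\left(r \right)} = \left(11 + r\right) \left(6 + r\right) = \left(6 + r\right) \left(11 + r\right)$)
$\sqrt{68 + 28} \left(A + P{\left(-6 \right)}\right) = \sqrt{68 + 28} \left(5 + \left(66 + \left(-6\right)^{2} + 17 \left(-6\right)\right)\right) = \sqrt{96} \left(5 + \left(66 + 36 - 102\right)\right) = 4 \sqrt{6} \left(5 + 0\right) = 4 \sqrt{6} \cdot 5 = 20 \sqrt{6}$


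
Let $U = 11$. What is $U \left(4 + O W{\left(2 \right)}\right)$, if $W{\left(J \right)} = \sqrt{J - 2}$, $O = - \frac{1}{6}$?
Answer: $44$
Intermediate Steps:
$O = - \frac{1}{6}$ ($O = \left(-1\right) \frac{1}{6} = - \frac{1}{6} \approx -0.16667$)
$W{\left(J \right)} = \sqrt{-2 + J}$
$U \left(4 + O W{\left(2 \right)}\right) = 11 \left(4 - \frac{\sqrt{-2 + 2}}{6}\right) = 11 \left(4 - \frac{\sqrt{0}}{6}\right) = 11 \left(4 - 0\right) = 11 \left(4 + 0\right) = 11 \cdot 4 = 44$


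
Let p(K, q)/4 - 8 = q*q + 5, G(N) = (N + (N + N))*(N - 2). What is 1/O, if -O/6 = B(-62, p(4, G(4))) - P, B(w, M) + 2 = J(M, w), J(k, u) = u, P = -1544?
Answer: -1/8880 ≈ -0.00011261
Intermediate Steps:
G(N) = 3*N*(-2 + N) (G(N) = (N + 2*N)*(-2 + N) = (3*N)*(-2 + N) = 3*N*(-2 + N))
p(K, q) = 52 + 4*q**2 (p(K, q) = 32 + 4*(q*q + 5) = 32 + 4*(q**2 + 5) = 32 + 4*(5 + q**2) = 32 + (20 + 4*q**2) = 52 + 4*q**2)
B(w, M) = -2 + w
O = -8880 (O = -6*((-2 - 62) - 1*(-1544)) = -6*(-64 + 1544) = -6*1480 = -8880)
1/O = 1/(-8880) = -1/8880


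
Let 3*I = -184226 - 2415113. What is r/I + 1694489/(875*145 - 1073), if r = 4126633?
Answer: 2847135288773/327002044878 ≈ 8.7068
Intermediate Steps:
I = -2599339/3 (I = (-184226 - 2415113)/3 = (1/3)*(-2599339) = -2599339/3 ≈ -8.6645e+5)
r/I + 1694489/(875*145 - 1073) = 4126633/(-2599339/3) + 1694489/(875*145 - 1073) = 4126633*(-3/2599339) + 1694489/(126875 - 1073) = -12379899/2599339 + 1694489/125802 = 2847135288773/327002044878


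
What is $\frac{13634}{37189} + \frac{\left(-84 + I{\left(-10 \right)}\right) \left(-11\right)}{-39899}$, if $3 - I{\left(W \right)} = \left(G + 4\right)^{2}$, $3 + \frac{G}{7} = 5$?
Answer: $\frac{378305971}{1483803911} \approx 0.25496$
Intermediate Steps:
$G = 14$ ($G = -21 + 7 \cdot 5 = -21 + 35 = 14$)
$I{\left(W \right)} = -321$ ($I{\left(W \right)} = 3 - \left(14 + 4\right)^{2} = 3 - 18^{2} = 3 - 324 = -321$)
$\frac{13634}{37189} + \frac{\left(-84 + I{\left(-10 \right)}\right) \left(-11\right)}{-39899} = \frac{13634}{37189} + \frac{\left(-84 - 321\right) \left(-11\right)}{-39899} = 13634 \cdot \frac{1}{37189} + \left(-405\right) \left(-11\right) \left(- \frac{1}{39899}\right) = \frac{13634}{37189} + 4455 \left(- \frac{1}{39899}\right) = \frac{13634}{37189} - \frac{4455}{39899} = \frac{378305971}{1483803911}$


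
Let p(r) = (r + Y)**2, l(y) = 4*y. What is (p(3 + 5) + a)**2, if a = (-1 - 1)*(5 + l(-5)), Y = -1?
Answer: 6241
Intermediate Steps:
a = 30 (a = (-1 - 1)*(5 + 4*(-5)) = -2*(5 - 20) = -2*(-15) = 30)
p(r) = (-1 + r)**2 (p(r) = (r - 1)**2 = (-1 + r)**2)
(p(3 + 5) + a)**2 = ((-1 + (3 + 5))**2 + 30)**2 = ((-1 + 8)**2 + 30)**2 = (7**2 + 30)**2 = (49 + 30)**2 = 79**2 = 6241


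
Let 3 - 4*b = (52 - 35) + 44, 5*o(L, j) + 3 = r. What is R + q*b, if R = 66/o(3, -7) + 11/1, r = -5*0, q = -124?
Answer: 1699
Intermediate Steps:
r = 0
o(L, j) = -⅗ (o(L, j) = -⅗ + (⅕)*0 = -⅗ + 0 = -⅗)
b = -29/2 (b = ¾ - ((52 - 35) + 44)/4 = ¾ - (17 + 44)/4 = ¾ - ¼*61 = ¾ - 61/4 = -29/2 ≈ -14.500)
R = -99 (R = 66/(-⅗) + 11/1 = 66*(-5/3) + 11*1 = -110 + 11 = -99)
R + q*b = -99 - 124*(-29/2) = -99 + 1798 = 1699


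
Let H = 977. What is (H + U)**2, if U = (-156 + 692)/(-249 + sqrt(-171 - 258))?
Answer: 308668175690611/324792075 - 1812294792*I*sqrt(429)/108264025 ≈ 9.5036e+5 - 346.72*I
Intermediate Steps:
U = 536/(-249 + I*sqrt(429)) (U = 536/(-249 + sqrt(-429)) = 536/(-249 + I*sqrt(429)) ≈ -2.1378 - 0.17783*I)
(H + U)**2 = (977 + (-22244/10405 - 268*I*sqrt(429)/31215))**2 = (10143441/10405 - 268*I*sqrt(429)/31215)**2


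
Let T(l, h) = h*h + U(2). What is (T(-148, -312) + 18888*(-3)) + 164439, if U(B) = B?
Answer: 205121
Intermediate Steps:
T(l, h) = 2 + h**2 (T(l, h) = h*h + 2 = h**2 + 2 = 2 + h**2)
(T(-148, -312) + 18888*(-3)) + 164439 = ((2 + (-312)**2) + 18888*(-3)) + 164439 = ((2 + 97344) - 56664) + 164439 = (97346 - 56664) + 164439 = 40682 + 164439 = 205121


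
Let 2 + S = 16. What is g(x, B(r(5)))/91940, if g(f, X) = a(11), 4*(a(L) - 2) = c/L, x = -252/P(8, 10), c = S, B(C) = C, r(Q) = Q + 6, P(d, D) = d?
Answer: 51/2022680 ≈ 2.5214e-5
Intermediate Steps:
S = 14 (S = -2 + 16 = 14)
r(Q) = 6 + Q
c = 14
x = -63/2 (x = -252/8 = -252*⅛ = -63/2 ≈ -31.500)
a(L) = 2 + 7/(2*L) (a(L) = 2 + (14/L)/4 = 2 + 7/(2*L))
g(f, X) = 51/22 (g(f, X) = 2 + (7/2)/11 = 2 + (7/2)*(1/11) = 2 + 7/22 = 51/22)
g(x, B(r(5)))/91940 = (51/22)/91940 = (51/22)*(1/91940) = 51/2022680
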